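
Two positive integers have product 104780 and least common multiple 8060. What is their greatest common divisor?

13

From gcd × lcm = mn: gcd = 104780 / 8060 = 13.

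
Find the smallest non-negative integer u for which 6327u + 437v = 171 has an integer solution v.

Reduce mod 437: 6327u ≡ 171 (mod 437). With g = gcd(6327, 437) = 19 dividing 171, divide through: 333u ≡ 9 (mod 23).
Since gcd(333, 23) = 1, u ≡ 9·(333)⁻¹ ≡ 5 (mod 23). Smallest non-negative: 5.

5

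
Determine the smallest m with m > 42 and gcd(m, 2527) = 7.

gcd(m, 2527) = 7 forces 7 | m; write m = 7s. Then gcd(7s, 7·361) = 7·gcd(s, 361), so need gcd(s, 361) = 1.
7s > 42 gives s ≥ 7. The least s ≥ 7 coprime to 361 is 7, so m = 7·7 = 49.

49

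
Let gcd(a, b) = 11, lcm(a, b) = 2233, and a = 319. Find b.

Using ab = gcd(a,b)·lcm(a,b) = 11·2233 = 24563, we get b = 24563/319 = 77.

77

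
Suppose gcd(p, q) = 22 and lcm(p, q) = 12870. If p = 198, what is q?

p·q = gcd·lcm = 22·12870 = 283140, so q = 283140/198 = 1430.

1430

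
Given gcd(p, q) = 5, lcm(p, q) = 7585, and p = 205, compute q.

185

Using pq = gcd(p,q)·lcm(p,q) = 5·7585 = 37925, we get q = 37925/205 = 185.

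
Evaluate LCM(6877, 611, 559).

lcm(6877, 611) = 6877·611/gcd = 4201847/13 = 323219
lcm(323219, 559) = 323219·559/gcd = 180679421/13 = 13898417

13898417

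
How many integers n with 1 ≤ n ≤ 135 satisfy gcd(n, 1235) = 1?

1235 = 5·13·19. Inclusion–exclusion on these primes:
135 − ⌊135/5⌋ − ⌊135/13⌋ − ⌊135/19⌋ + ⌊135/65⌋ + ⌊135/95⌋ + ⌊135/247⌋ − ⌊135/1235⌋ = 94

94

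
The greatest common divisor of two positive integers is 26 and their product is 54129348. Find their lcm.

2081898

For any two positive integers, gcd × lcm equals their product. Hence lcm = 54129348 / 26 = 2081898.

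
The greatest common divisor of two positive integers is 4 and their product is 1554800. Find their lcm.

gcd·lcm = product, so lcm = 1554800/4 = 388700.

388700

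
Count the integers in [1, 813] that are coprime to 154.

154 = 2·7·11. Inclusion–exclusion on these primes:
813 − ⌊813/2⌋ − ⌊813/7⌋ − ⌊813/11⌋ + ⌊813/14⌋ + ⌊813/22⌋ + ⌊813/77⌋ − ⌊813/154⌋ = 317

317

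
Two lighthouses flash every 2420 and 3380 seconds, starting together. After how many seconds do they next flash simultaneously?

408980

gcd first: 3380 = 1·2420 + 960; 2420 = 2·960 + 500; 960 = 1·500 + 460; 500 = 1·460 + 40; 460 = 11·40 + 20; 40 = 2·20 + 0 → gcd = 20
lcm = 2420·3380/gcd = 8179600/20 = 408980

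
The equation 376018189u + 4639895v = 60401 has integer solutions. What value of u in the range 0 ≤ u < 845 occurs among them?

Reduce mod 4639895: 376018189u ≡ 60401 (mod 4639895). With g = gcd(376018189, 4639895) = 5491 dividing 60401, divide through: 68479u ≡ 11 (mod 845).
Since gcd(68479, 845) = 1, u ≡ 11·(68479)⁻¹ ≡ 224 (mod 845). Smallest non-negative: 224.

224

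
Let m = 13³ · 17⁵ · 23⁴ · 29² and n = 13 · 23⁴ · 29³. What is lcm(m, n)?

max exponent per prime: 13³ · 17⁵ · 23⁴ · 29³ = 21290212763604266521

21290212763604266521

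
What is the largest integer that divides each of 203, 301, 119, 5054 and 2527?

203 = 7 · 29; 301 = 7 · 43; 119 = 7 · 17; 5054 = 2 · 7 · 19²; 2527 = 7 · 19²
gcd takes min exponent of each prime: 7 = 7

7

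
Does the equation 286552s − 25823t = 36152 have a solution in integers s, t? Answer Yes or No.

gcd(286552, 25823): 286552 = 11·25823 + 2499; 25823 = 10·2499 + 833; 2499 = 3·833 + 0 → 833
833 does not divide 36152, so a solution does not exist.

No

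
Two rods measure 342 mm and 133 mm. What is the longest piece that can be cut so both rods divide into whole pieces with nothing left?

Euclid: 342 = 2·133 + 76; 133 = 1·76 + 57; 76 = 1·57 + 19; 57 = 3·19 + 0. Last nonzero remainder: 19.

19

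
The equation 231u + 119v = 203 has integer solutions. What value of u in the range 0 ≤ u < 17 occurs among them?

5

gcd(231, 119) = 7 (Euclid: 231 = 1·119 + 112; 119 = 1·112 + 7; 112 = 16·7 + 0), and 7 | 203.
Extended Euclid: 231·(-1) + 119·(2) = 7. Scale by 29: u₀ = -29.
General solution u = u₀ + 17t; reducing mod 17 gives u = 5 (and v = -8).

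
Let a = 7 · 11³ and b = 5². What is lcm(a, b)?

232925

max exponent per prime: 5² · 7 · 11³ = 232925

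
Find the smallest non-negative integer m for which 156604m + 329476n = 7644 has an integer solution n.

Reduce mod 329476: 156604m ≡ 7644 (mod 329476). With g = gcd(156604, 329476) = 196 dividing 7644, divide through: 799m ≡ 39 (mod 1681).
Since gcd(799, 1681) = 1, m ≡ 39·(799)⁻¹ ≡ 1275 (mod 1681). Smallest non-negative: 1275.

1275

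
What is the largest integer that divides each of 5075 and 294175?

Euclid: 294175 = 57·5075 + 4900; 5075 = 1·4900 + 175; 4900 = 28·175 + 0. Last nonzero remainder: 175.

175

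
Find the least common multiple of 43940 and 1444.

15862340

43940 = 2² · 5 · 13³; 1444 = 2² · 19²
max exponents: 2² · 5 · 13³ · 19² = 15862340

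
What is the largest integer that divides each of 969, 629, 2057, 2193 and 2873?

17

gcd(969, 629): 969 = 1·629 + 340; 629 = 1·340 + 289; 340 = 1·289 + 51; 289 = 5·51 + 34; 51 = 1·34 + 17; 34 = 2·17 + 0 → 17
gcd(17, 2057): 2057 = 121·17 + 0 → 17
gcd(17, 2193): 2193 = 129·17 + 0 → 17
gcd(17, 2873): 2873 = 169·17 + 0 → 17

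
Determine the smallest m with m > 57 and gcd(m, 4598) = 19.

Multiples of 19 above 57: 19·4, 19·5, … . Need the cofactor coprime to 4598/19 = 242.
Checking s = 4, 5, … the first with gcd(s, 242) = 1 is s = 5, giving 95.

95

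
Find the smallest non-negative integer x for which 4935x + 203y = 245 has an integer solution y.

gcd(4935, 203) = 7 (Euclid: 4935 = 24·203 + 63; 203 = 3·63 + 14; 63 = 4·14 + 7; 14 = 2·7 + 0), and 7 | 245.
Extended Euclid: 4935·(13) + 203·(-316) = 7. Scale by 35: x₀ = 455.
General solution x = x₀ + 29t; reducing mod 29 gives x = 20 (and y = -485).

20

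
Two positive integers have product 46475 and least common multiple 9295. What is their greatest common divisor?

5

gcd·lcm = product, so gcd = 46475/9295 = 5.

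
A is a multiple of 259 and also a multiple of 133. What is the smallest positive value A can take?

259 = 7 · 37; 133 = 7 · 19
max exponents: 7 · 19 · 37 = 4921

4921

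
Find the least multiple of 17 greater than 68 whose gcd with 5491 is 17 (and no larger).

85

Multiples of 17 above 68: 17·5, 17·6, … . Need the cofactor coprime to 5491/17 = 323.
Checking s = 5, 6, … the first with gcd(s, 323) = 1 is s = 5, giving 85.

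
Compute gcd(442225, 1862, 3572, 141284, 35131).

gcd(442225, 1862): 442225 = 237·1862 + 931; 1862 = 2·931 + 0 → 931
gcd(931, 3572): 3572 = 3·931 + 779; 931 = 1·779 + 152; 779 = 5·152 + 19; 152 = 8·19 + 0 → 19
gcd(19, 141284): 141284 = 7436·19 + 0 → 19
gcd(19, 35131): 35131 = 1849·19 + 0 → 19

19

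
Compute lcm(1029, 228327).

78316161

1029 = 3 · 7³; 228327 = 3 · 11² · 17 · 37
max exponents: 3 · 7³ · 11² · 17 · 37 = 78316161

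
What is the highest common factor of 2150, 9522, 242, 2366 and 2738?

gcd(2150, 9522): 9522 = 4·2150 + 922; 2150 = 2·922 + 306; 922 = 3·306 + 4; 306 = 76·4 + 2; 4 = 2·2 + 0 → 2
gcd(2, 242): 242 = 121·2 + 0 → 2
gcd(2, 2366): 2366 = 1183·2 + 0 → 2
gcd(2, 2738): 2738 = 1369·2 + 0 → 2

2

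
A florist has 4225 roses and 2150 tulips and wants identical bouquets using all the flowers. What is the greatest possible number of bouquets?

Euclid: 4225 = 1·2150 + 2075; 2150 = 1·2075 + 75; 2075 = 27·75 + 50; 75 = 1·50 + 25; 50 = 2·25 + 0. Last nonzero remainder: 25.

25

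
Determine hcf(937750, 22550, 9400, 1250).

937750 = 2 · 5³ · 11² · 31; 22550 = 2 · 5² · 11 · 41; 9400 = 2³ · 5² · 47; 1250 = 2 · 5⁴
gcd takes min exponent of each prime: 2 · 5² = 50

50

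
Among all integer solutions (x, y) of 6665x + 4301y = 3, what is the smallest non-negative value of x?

gcd(6665, 4301) = 1 (Euclid: 6665 = 1·4301 + 2364; 4301 = 1·2364 + 1937; 2364 = 1·1937 + 427; 1937 = 4·427 + 229; 427 = 1·229 + 198; 229 = 1·198 + 31; 198 = 6·31 + 12; 31 = 2·12 + 7; 12 = 1·7 + 5; 7 = 1·5 + 2; 5 = 2·2 + 1; 2 = 2·1 + 0), and 1 | 3.
Extended Euclid: 6665·(1803) + 4301·(-2794) = 1. Scale by 3: x₀ = 5409.
General solution x = x₀ + 4301t; reducing mod 4301 gives x = 1108 (and y = -1717).

1108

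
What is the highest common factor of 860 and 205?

5

Euclid: 860 = 4·205 + 40; 205 = 5·40 + 5; 40 = 8·5 + 0. Last nonzero remainder: 5.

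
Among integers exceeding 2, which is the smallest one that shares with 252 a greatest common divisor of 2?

Multiples of 2 above 2: 2·2, 2·3, … . Need the cofactor coprime to 252/2 = 126.
Checking s = 2, 3, … the first with gcd(s, 126) = 1 is s = 5, giving 10.

10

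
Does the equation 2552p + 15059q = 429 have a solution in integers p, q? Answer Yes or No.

Yes

gcd(2552, 15059): 15059 = 5·2552 + 2299; 2552 = 1·2299 + 253; 2299 = 9·253 + 22; 253 = 11·22 + 11; 22 = 2·11 + 0 → 11
11 divides 429, so a solution exists.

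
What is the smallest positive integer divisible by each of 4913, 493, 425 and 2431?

4913 = 17³; 493 = 17 · 29; 425 = 5² · 17; 2431 = 11 · 13 · 17
lcm takes max exponent of each prime: 5² · 11 · 13 · 17³ · 29 = 509355275

509355275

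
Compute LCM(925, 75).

2775

gcd first: 925 = 12·75 + 25; 75 = 3·25 + 0 → gcd = 25
lcm = 925·75/gcd = 69375/25 = 2775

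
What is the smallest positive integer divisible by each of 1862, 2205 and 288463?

493271730

1862 = 2 · 7² · 19; 2205 = 3² · 5 · 7²; 288463 = 7³ · 29²
lcm takes max exponent of each prime: 2 · 3² · 5 · 7³ · 19 · 29² = 493271730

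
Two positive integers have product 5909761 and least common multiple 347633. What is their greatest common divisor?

From gcd × lcm = mn: gcd = 5909761 / 347633 = 17.

17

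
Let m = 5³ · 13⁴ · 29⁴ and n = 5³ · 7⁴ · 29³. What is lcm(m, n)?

6062720873880125

max exponent per prime: 5³ · 7⁴ · 13⁴ · 29⁴ = 6062720873880125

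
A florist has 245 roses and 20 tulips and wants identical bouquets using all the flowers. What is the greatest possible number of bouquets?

5

245 = 5 · 7²
20 = 2² · 5
Common: 5 = 5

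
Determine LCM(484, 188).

22748

gcd first: 484 = 2·188 + 108; 188 = 1·108 + 80; 108 = 1·80 + 28; 80 = 2·28 + 24; 28 = 1·24 + 4; 24 = 6·4 + 0 → gcd = 4
lcm = 484·188/gcd = 90992/4 = 22748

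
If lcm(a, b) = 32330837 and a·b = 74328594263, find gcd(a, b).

From gcd × lcm = ab: gcd = 74328594263 / 32330837 = 2299.

2299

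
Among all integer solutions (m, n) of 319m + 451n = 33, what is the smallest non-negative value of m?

10

Reduce mod 451: 319m ≡ 33 (mod 451). With g = gcd(319, 451) = 11 dividing 33, divide through: 29m ≡ 3 (mod 41).
Since gcd(29, 41) = 1, m ≡ 3·(29)⁻¹ ≡ 10 (mod 41). Smallest non-negative: 10.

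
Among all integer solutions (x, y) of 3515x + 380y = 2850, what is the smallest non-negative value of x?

2

Reduce mod 380: 3515x ≡ 2850 (mod 380). With g = gcd(3515, 380) = 95 dividing 2850, divide through: 37x ≡ 30 (mod 4).
Since gcd(37, 4) = 1, x ≡ 30·(37)⁻¹ ≡ 2 (mod 4). Smallest non-negative: 2.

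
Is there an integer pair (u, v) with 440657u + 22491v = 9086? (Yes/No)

By Bézout, 440657u + 22491v = 9086 has integer solutions iff gcd(440657, 22491) | 9086.
Euclid: 440657 = 19·22491 + 13328; 22491 = 1·13328 + 9163; 13328 = 1·9163 + 4165; 9163 = 2·4165 + 833; 4165 = 5·833 + 0. gcd = 833; 9086 mod 833 = 756. No.

No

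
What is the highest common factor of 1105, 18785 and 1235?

gcd(1105, 18785): 18785 = 17·1105 + 0 → 1105
gcd(1105, 1235): 1235 = 1·1105 + 130; 1105 = 8·130 + 65; 130 = 2·65 + 0 → 65

65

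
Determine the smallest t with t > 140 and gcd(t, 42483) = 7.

42483 = 7·6069. Any t with gcd(t, 42483) = 7 is a multiple of 7, say 7s, with s coprime to 6069.
Need s > 140/7, so s ≥ 21. First s ≥ 21 with gcd(s, 6069) = 1 is s = 22. Thus t = 7·22 = 154.

154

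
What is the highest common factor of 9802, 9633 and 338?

169

gcd(9802, 9633): 9802 = 1·9633 + 169; 9633 = 57·169 + 0 → 169
gcd(169, 338): 338 = 2·169 + 0 → 169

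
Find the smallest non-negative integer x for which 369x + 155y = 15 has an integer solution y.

150

Reduce mod 155: 369x ≡ 15 (mod 155). With g = gcd(369, 155) = 1 dividing 15, divide through: 369x ≡ 15 (mod 155).
Since gcd(369, 155) = 1, x ≡ 15·(369)⁻¹ ≡ 150 (mod 155). Smallest non-negative: 150.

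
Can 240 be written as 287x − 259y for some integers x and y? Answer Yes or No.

No

gcd(287, 259): 287 = 1·259 + 28; 259 = 9·28 + 7; 28 = 4·7 + 0 → 7
7 does not divide 240, so a solution does not exist.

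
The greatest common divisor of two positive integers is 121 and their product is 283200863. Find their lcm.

2340503

gcd·lcm = product, so lcm = 283200863/121 = 2340503.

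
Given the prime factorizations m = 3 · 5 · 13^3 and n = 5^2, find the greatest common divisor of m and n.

min exponent per shared prime: 5 = 5

5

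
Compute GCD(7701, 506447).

17

7701 = 3 · 17 · 151
506447 = 17 · 31³
Common: 17 = 17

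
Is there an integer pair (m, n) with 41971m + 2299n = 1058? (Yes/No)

No

By Bézout, 41971m + 2299n = 1058 has integer solutions iff gcd(41971, 2299) | 1058.
Euclid: 41971 = 18·2299 + 589; 2299 = 3·589 + 532; 589 = 1·532 + 57; 532 = 9·57 + 19; 57 = 3·19 + 0. gcd = 19; 1058 mod 19 = 13. No.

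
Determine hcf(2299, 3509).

121

2299 = 11² · 19
3509 = 11² · 29
Common: 11² = 121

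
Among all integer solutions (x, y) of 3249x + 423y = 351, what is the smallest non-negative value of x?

35

Euclid: 3249 = 7·423 + 288; 423 = 1·288 + 135; 288 = 2·135 + 18; 135 = 7·18 + 9; 18 = 2·9 + 0 → gcd = 9; 351 = 9·39.
Back-substitution yields 3249·(-22) + 423·(169) = 9, so one solution is x = -22·39 = -858, y = 169·39 = 6591.
Solutions in x differ by 423/9 = 47; the one in [0, 47) is -858 mod 47 = 35.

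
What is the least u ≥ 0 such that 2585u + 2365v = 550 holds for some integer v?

24

gcd(2585, 2365) = 55 (Euclid: 2585 = 1·2365 + 220; 2365 = 10·220 + 165; 220 = 1·165 + 55; 165 = 3·55 + 0), and 55 | 550.
Extended Euclid: 2585·(11) + 2365·(-12) = 55. Scale by 10: u₀ = 110.
General solution u = u₀ + 43t; reducing mod 43 gives u = 24 (and v = -26).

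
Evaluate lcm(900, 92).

20700

900 = 2² · 3² · 5²; 92 = 2² · 23
max exponents: 2² · 3² · 5² · 23 = 20700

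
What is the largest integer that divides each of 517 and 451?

11

Euclid: 517 = 1·451 + 66; 451 = 6·66 + 55; 66 = 1·55 + 11; 55 = 5·11 + 0. Last nonzero remainder: 11.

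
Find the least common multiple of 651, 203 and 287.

774039

lcm(651, 203) = 651·203/gcd = 132153/7 = 18879
lcm(18879, 287) = 18879·287/gcd = 5418273/7 = 774039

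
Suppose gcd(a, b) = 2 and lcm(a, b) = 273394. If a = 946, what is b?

578

a·b = gcd·lcm = 2·273394 = 546788, so b = 546788/946 = 578.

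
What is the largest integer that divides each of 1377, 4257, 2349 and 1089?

9

1377 = 3⁴ · 17; 4257 = 3² · 11 · 43; 2349 = 3⁴ · 29; 1089 = 3² · 11²
gcd takes min exponent of each prime: 3² = 9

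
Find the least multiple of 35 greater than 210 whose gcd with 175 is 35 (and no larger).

245

gcd(k, 175) = 35 forces 35 | k; write k = 35s. Then gcd(35s, 35·5) = 35·gcd(s, 5), so need gcd(s, 5) = 1.
35s > 210 gives s ≥ 7. The least s ≥ 7 coprime to 5 is 7, so k = 35·7 = 245.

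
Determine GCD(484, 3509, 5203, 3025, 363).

121

484 = 2² · 11²; 3509 = 11² · 29; 5203 = 11² · 43; 3025 = 5² · 11²; 363 = 3 · 11²
gcd takes min exponent of each prime: 11² = 121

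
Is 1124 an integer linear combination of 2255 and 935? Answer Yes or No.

gcd(2255, 935): 2255 = 2·935 + 385; 935 = 2·385 + 165; 385 = 2·165 + 55; 165 = 3·55 + 0 → 55
55 does not divide 1124, so a solution does not exist.

No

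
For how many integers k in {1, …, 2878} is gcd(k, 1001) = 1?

2071

Prime factors of 1001: 7, 11, 13. Count integers ≤ 2878 divisible by none of them.
By inclusion–exclusion: 2878 − ⌊2878/7⌋ − ⌊2878/11⌋ − ⌊2878/13⌋ + ⌊2878/77⌋ + ⌊2878/91⌋ + ⌊2878/143⌋ − ⌊2878/1001⌋ = 2071.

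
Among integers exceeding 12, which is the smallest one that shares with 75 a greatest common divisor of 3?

18

Multiples of 3 above 12: 3·5, 3·6, … . Need the cofactor coprime to 75/3 = 25.
Checking s = 5, 6, … the first with gcd(s, 25) = 1 is s = 6, giving 18.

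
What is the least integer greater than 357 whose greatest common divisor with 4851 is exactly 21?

399

gcd(m, 4851) = 21 forces 21 | m; write m = 21s. Then gcd(21s, 21·231) = 21·gcd(s, 231), so need gcd(s, 231) = 1.
21s > 357 gives s ≥ 18. The least s ≥ 18 coprime to 231 is 19, so m = 21·19 = 399.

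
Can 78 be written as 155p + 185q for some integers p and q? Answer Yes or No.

No

gcd(155, 185): 185 = 1·155 + 30; 155 = 5·30 + 5; 30 = 6·5 + 0 → 5
5 does not divide 78, so a solution does not exist.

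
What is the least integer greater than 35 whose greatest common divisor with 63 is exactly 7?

49

63 = 7·9. Any x with gcd(x, 63) = 7 is a multiple of 7, say 7s, with s coprime to 9.
Need s > 35/7, so s ≥ 6. First s ≥ 6 with gcd(s, 9) = 1 is s = 7. Thus x = 7·7 = 49.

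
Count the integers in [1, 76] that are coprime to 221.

Prime factors of 221: 13, 17. Count integers ≤ 76 divisible by none of them.
By inclusion–exclusion: 76 − ⌊76/13⌋ − ⌊76/17⌋ + ⌊76/221⌋ = 67.

67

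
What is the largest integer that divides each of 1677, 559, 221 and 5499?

13

1677 = 3 · 13 · 43; 559 = 13 · 43; 221 = 13 · 17; 5499 = 3² · 13 · 47
gcd takes min exponent of each prime: 13 = 13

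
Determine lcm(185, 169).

gcd first: 185 = 1·169 + 16; 169 = 10·16 + 9; 16 = 1·9 + 7; 9 = 1·7 + 2; 7 = 3·2 + 1; 2 = 2·1 + 0 → gcd = 1
lcm = 185·169/gcd = 31265/1 = 31265

31265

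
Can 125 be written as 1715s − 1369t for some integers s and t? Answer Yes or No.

Yes

By Bézout, 1715s − 1369t = 125 has integer solutions iff gcd(1715, 1369) | 125.
Euclid: 1715 = 1·1369 + 346; 1369 = 3·346 + 331; 346 = 1·331 + 15; 331 = 22·15 + 1; 15 = 15·1 + 0. gcd = 1; 125 mod 1 = 0. Yes.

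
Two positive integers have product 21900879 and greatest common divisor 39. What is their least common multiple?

For any two positive integers, gcd × lcm equals their product. Hence lcm = 21900879 / 39 = 561561.

561561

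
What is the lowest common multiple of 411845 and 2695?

gcd first: 411845 = 152·2695 + 2205; 2695 = 1·2205 + 490; 2205 = 4·490 + 245; 490 = 2·245 + 0 → gcd = 245
lcm = 411845·2695/gcd = 1109922275/245 = 4530295

4530295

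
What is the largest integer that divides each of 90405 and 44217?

9

90405 = 3² · 5 · 7² · 41
44217 = 3² · 17³
Common: 3² = 9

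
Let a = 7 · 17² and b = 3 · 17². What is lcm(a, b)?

max exponent per prime: 3 · 7 · 17² = 6069

6069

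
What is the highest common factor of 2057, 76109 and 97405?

121

gcd(2057, 76109): 76109 = 37·2057 + 0 → 2057
gcd(2057, 97405): 97405 = 47·2057 + 726; 2057 = 2·726 + 605; 726 = 1·605 + 121; 605 = 5·121 + 0 → 121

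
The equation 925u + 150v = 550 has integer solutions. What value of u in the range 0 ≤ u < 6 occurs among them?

Euclid: 925 = 6·150 + 25; 150 = 6·25 + 0 → gcd = 25; 550 = 25·22.
Back-substitution yields 925·(1) + 150·(-6) = 25, so one solution is u = 1·22 = 22, v = -6·22 = -132.
Solutions in u differ by 150/25 = 6; the one in [0, 6) is 22 mod 6 = 4.

4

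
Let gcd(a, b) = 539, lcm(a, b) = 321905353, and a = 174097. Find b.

Using ab = gcd(a,b)·lcm(a,b) = 539·321905353 = 173506985267, we get b = 173506985267/174097 = 996611.

996611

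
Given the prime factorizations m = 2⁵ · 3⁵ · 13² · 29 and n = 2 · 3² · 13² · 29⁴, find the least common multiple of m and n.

929469082464

max exponent per prime: 2⁵ · 3⁵ · 13² · 29⁴ = 929469082464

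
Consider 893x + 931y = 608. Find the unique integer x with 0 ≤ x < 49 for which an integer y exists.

Euclid: 931 = 1·893 + 38; 893 = 23·38 + 19; 38 = 2·19 + 0 → gcd = 19; 608 = 19·32.
Back-substitution yields 893·(24) + 931·(-23) = 19, so one solution is x = 24·32 = 768, y = -23·32 = -736.
Solutions in x differ by 931/19 = 49; the one in [0, 49) is 768 mod 49 = 33.

33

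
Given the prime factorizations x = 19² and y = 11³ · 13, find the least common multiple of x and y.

max exponent per prime: 11³ · 13 · 19² = 6246383

6246383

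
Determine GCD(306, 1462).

306 = 2 · 3² · 17
1462 = 2 · 17 · 43
Common: 2 · 17 = 34

34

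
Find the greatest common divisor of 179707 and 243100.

179707 = 11 · 17 · 31²
243100 = 2² · 5² · 11 · 13 · 17
Common: 11 · 17 = 187

187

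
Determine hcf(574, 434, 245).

gcd(574, 434): 574 = 1·434 + 140; 434 = 3·140 + 14; 140 = 10·14 + 0 → 14
gcd(14, 245): 245 = 17·14 + 7; 14 = 2·7 + 0 → 7

7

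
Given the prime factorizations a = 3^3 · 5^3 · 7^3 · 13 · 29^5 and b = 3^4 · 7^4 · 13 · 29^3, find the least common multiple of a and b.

max exponent per prime: 3^4 · 5^3 · 7^4 · 13 · 29^5 = 6482171749087125

6482171749087125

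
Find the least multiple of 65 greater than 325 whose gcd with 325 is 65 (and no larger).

390

Multiples of 65 above 325: 65·6, 65·7, … . Need the cofactor coprime to 325/65 = 5.
Checking s = 6, 7, … the first with gcd(s, 5) = 1 is s = 6, giving 390.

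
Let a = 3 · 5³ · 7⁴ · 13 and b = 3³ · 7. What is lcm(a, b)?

105343875

max exponent per prime: 3³ · 5³ · 7⁴ · 13 = 105343875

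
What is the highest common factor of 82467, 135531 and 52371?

99

82467 = 3² · 7² · 11 · 17; 135531 = 3² · 11 · 37²; 52371 = 3² · 11 · 23²
gcd takes min exponent of each prime: 3² · 11 = 99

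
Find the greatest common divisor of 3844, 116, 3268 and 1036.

4

gcd(3844, 116): 3844 = 33·116 + 16; 116 = 7·16 + 4; 16 = 4·4 + 0 → 4
gcd(4, 3268): 3268 = 817·4 + 0 → 4
gcd(4, 1036): 1036 = 259·4 + 0 → 4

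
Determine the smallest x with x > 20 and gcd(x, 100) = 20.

40

gcd(x, 100) = 20 forces 20 | x; write x = 20s. Then gcd(20s, 20·5) = 20·gcd(s, 5), so need gcd(s, 5) = 1.
20s > 20 gives s ≥ 2. The least s ≥ 2 coprime to 5 is 2, so x = 20·2 = 40.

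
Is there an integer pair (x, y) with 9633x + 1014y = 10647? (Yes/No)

Yes

gcd(9633, 1014): 9633 = 9·1014 + 507; 1014 = 2·507 + 0 → 507
507 divides 10647, so a solution exists.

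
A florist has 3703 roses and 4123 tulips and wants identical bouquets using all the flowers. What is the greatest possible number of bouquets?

7

Euclid: 4123 = 1·3703 + 420; 3703 = 8·420 + 343; 420 = 1·343 + 77; 343 = 4·77 + 35; 77 = 2·35 + 7; 35 = 5·7 + 0. Last nonzero remainder: 7.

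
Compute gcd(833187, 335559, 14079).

3

gcd(833187, 335559): 833187 = 2·335559 + 162069; 335559 = 2·162069 + 11421; 162069 = 14·11421 + 2175; 11421 = 5·2175 + 546; 2175 = 3·546 + 537; 546 = 1·537 + 9; 537 = 59·9 + 6; 9 = 1·6 + 3; 6 = 2·3 + 0 → 3
gcd(3, 14079): 14079 = 4693·3 + 0 → 3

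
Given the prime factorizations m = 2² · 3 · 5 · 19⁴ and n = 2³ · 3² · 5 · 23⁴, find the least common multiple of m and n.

13128897225960

max exponent per prime: 2³ · 3² · 5 · 19⁴ · 23⁴ = 13128897225960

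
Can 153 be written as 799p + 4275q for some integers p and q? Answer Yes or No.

gcd(799, 4275): 4275 = 5·799 + 280; 799 = 2·280 + 239; 280 = 1·239 + 41; 239 = 5·41 + 34; 41 = 1·34 + 7; 34 = 4·7 + 6; 7 = 1·6 + 1; 6 = 6·1 + 0 → 1
1 divides 153, so a solution exists.

Yes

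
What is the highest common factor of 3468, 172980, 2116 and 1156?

gcd(3468, 172980): 172980 = 49·3468 + 3048; 3468 = 1·3048 + 420; 3048 = 7·420 + 108; 420 = 3·108 + 96; 108 = 1·96 + 12; 96 = 8·12 + 0 → 12
gcd(12, 2116): 2116 = 176·12 + 4; 12 = 3·4 + 0 → 4
gcd(4, 1156): 1156 = 289·4 + 0 → 4

4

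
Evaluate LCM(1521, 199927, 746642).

7949497374

lcm(1521, 199927) = 1521·199927/gcd = 304088967/169 = 1799343
lcm(1799343, 746642) = 1799343·746642/gcd = 1343465056206/169 = 7949497374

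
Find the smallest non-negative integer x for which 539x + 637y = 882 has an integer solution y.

gcd(539, 637) = 49 (Euclid: 637 = 1·539 + 98; 539 = 5·98 + 49; 98 = 2·49 + 0), and 49 | 882.
Extended Euclid: 539·(6) + 637·(-5) = 49. Scale by 18: x₀ = 108.
General solution x = x₀ + 13t; reducing mod 13 gives x = 4 (and y = -2).

4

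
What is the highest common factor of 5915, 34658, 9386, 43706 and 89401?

13

gcd(5915, 34658): 34658 = 5·5915 + 5083; 5915 = 1·5083 + 832; 5083 = 6·832 + 91; 832 = 9·91 + 13; 91 = 7·13 + 0 → 13
gcd(13, 9386): 9386 = 722·13 + 0 → 13
gcd(13, 43706): 43706 = 3362·13 + 0 → 13
gcd(13, 89401): 89401 = 6877·13 + 0 → 13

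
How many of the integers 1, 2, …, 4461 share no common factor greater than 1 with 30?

Prime factors of 30: 2, 3, 5. Count integers ≤ 4461 divisible by none of them.
By inclusion–exclusion: 4461 − ⌊4461/2⌋ − ⌊4461/3⌋ − ⌊4461/5⌋ + ⌊4461/6⌋ + ⌊4461/10⌋ + ⌊4461/15⌋ − ⌊4461/30⌋ = 1190.

1190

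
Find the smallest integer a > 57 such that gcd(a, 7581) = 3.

60

gcd(a, 7581) = 3 forces 3 | a; write a = 3s. Then gcd(3s, 3·2527) = 3·gcd(s, 2527), so need gcd(s, 2527) = 1.
3s > 57 gives s ≥ 20. The least s ≥ 20 coprime to 2527 is 20, so a = 3·20 = 60.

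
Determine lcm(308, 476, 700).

308 = 2² · 7 · 11; 476 = 2² · 7 · 17; 700 = 2² · 5² · 7
lcm takes max exponent of each prime: 2² · 5² · 7 · 11 · 17 = 130900

130900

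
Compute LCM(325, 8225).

325 = 5² · 13; 8225 = 5² · 7 · 47
max exponents: 5² · 7 · 13 · 47 = 106925

106925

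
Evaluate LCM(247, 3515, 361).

868205

lcm(247, 3515) = 247·3515/gcd = 868205/19 = 45695
lcm(45695, 361) = 45695·361/gcd = 16495895/19 = 868205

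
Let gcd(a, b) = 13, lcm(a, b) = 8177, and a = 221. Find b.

481

a·b = gcd·lcm = 13·8177 = 106301, so b = 106301/221 = 481.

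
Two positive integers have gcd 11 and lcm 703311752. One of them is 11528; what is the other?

p·q = gcd·lcm = 11·703311752 = 7736429272, so q = 7736429272/11528 = 671099.

671099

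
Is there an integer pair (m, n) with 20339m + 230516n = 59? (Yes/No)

By Bézout, 20339m + 230516n = 59 has integer solutions iff gcd(20339, 230516) | 59.
Euclid: 230516 = 11·20339 + 6787; 20339 = 2·6787 + 6765; 6787 = 1·6765 + 22; 6765 = 307·22 + 11; 22 = 2·11 + 0. gcd = 11; 59 mod 11 = 4. No.

No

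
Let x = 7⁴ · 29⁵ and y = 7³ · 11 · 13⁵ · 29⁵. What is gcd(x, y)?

7035324107

min exponent per shared prime: 7³ · 29⁵ = 7035324107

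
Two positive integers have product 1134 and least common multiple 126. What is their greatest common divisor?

9

gcd·lcm = product, so gcd = 1134/126 = 9.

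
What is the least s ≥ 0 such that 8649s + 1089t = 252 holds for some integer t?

117

gcd(8649, 1089) = 9 (Euclid: 8649 = 7·1089 + 1026; 1089 = 1·1026 + 63; 1026 = 16·63 + 18; 63 = 3·18 + 9; 18 = 2·9 + 0), and 9 | 252.
Extended Euclid: 8649·(-52) + 1089·(413) = 9. Scale by 28: s₀ = -1456.
General solution s = s₀ + 121k; reducing mod 121 gives s = 117 (and t = -929).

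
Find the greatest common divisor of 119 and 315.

7

119 = 7 · 17
315 = 3² · 5 · 7
Common: 7 = 7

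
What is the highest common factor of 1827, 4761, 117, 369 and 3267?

9

1827 = 3² · 7 · 29; 4761 = 3² · 23²; 117 = 3² · 13; 369 = 3² · 41; 3267 = 3³ · 11²
gcd takes min exponent of each prime: 3² = 9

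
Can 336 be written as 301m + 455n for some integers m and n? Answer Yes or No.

By Bézout, 301m + 455n = 336 has integer solutions iff gcd(301, 455) | 336.
Euclid: 455 = 1·301 + 154; 301 = 1·154 + 147; 154 = 1·147 + 7; 147 = 21·7 + 0. gcd = 7; 336 mod 7 = 0. Yes.

Yes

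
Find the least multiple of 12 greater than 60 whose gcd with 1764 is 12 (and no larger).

gcd(k, 1764) = 12 forces 12 | k; write k = 12s. Then gcd(12s, 12·147) = 12·gcd(s, 147), so need gcd(s, 147) = 1.
12s > 60 gives s ≥ 6. The least s ≥ 6 coprime to 147 is 8, so k = 12·8 = 96.

96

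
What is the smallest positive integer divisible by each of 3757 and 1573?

454597

gcd first: 3757 = 2·1573 + 611; 1573 = 2·611 + 351; 611 = 1·351 + 260; 351 = 1·260 + 91; 260 = 2·91 + 78; 91 = 1·78 + 13; 78 = 6·13 + 0 → gcd = 13
lcm = 3757·1573/gcd = 5909761/13 = 454597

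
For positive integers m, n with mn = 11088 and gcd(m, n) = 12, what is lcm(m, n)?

924

For any two positive integers, gcd × lcm equals their product. Hence lcm = 11088 / 12 = 924.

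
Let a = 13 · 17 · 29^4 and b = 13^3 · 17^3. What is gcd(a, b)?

min exponent per shared prime: 13 · 17 = 221

221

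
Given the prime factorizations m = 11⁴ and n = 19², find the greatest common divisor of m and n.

min exponent per shared prime: (none) = 1

1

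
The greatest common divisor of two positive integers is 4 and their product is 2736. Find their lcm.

For any two positive integers, gcd × lcm equals their product. Hence lcm = 2736 / 4 = 684.

684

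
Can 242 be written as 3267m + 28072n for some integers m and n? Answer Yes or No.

gcd(3267, 28072): 28072 = 8·3267 + 1936; 3267 = 1·1936 + 1331; 1936 = 1·1331 + 605; 1331 = 2·605 + 121; 605 = 5·121 + 0 → 121
121 divides 242, so a solution exists.

Yes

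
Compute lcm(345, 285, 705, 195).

4005105

345 = 3 · 5 · 23; 285 = 3 · 5 · 19; 705 = 3 · 5 · 47; 195 = 3 · 5 · 13
lcm takes max exponent of each prime: 3 · 5 · 13 · 19 · 23 · 47 = 4005105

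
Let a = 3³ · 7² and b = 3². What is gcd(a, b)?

9

min exponent per shared prime: 3² = 9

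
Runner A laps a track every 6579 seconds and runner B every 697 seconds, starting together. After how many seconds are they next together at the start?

6579 = 3² · 17 · 43; 697 = 17 · 41
max exponents: 3² · 17 · 41 · 43 = 269739

269739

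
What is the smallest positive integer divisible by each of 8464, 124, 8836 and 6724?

8464 = 2⁴ · 23²; 124 = 2² · 31; 8836 = 2² · 47²; 6724 = 2² · 41²
lcm takes max exponent of each prime: 2⁴ · 23² · 31 · 41² · 47² = 974318116336

974318116336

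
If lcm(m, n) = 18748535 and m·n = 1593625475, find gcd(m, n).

gcd·lcm = product, so gcd = 1593625475/18748535 = 85.

85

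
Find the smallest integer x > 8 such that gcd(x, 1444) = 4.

Multiples of 4 above 8: 4·3, 4·4, … . Need the cofactor coprime to 1444/4 = 361.
Checking s = 3, 4, … the first with gcd(s, 361) = 1 is s = 3, giving 12.

12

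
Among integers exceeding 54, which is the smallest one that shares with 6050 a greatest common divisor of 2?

6050 = 2·3025. Any m with gcd(m, 6050) = 2 is a multiple of 2, say 2s, with s coprime to 3025.
Need s > 54/2, so s ≥ 28. First s ≥ 28 with gcd(s, 3025) = 1 is s = 28. Thus m = 2·28 = 56.

56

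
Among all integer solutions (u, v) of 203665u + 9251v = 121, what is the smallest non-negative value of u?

389

Reduce mod 9251: 203665u ≡ 121 (mod 9251). With g = gcd(203665, 9251) = 11 dividing 121, divide through: 18515u ≡ 11 (mod 841).
Since gcd(18515, 841) = 1, u ≡ 11·(18515)⁻¹ ≡ 389 (mod 841). Smallest non-negative: 389.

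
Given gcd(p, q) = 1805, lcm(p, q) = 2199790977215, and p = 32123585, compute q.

p·q = gcd·lcm = 1805·2199790977215 = 3970622713873075, so q = 3970622713873075/32123585 = 123604595.

123604595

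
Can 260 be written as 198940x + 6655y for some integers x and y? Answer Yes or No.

gcd(198940, 6655): 198940 = 29·6655 + 5945; 6655 = 1·5945 + 710; 5945 = 8·710 + 265; 710 = 2·265 + 180; 265 = 1·180 + 85; 180 = 2·85 + 10; 85 = 8·10 + 5; 10 = 2·5 + 0 → 5
5 divides 260, so a solution exists.

Yes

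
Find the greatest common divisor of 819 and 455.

Euclid: 819 = 1·455 + 364; 455 = 1·364 + 91; 364 = 4·91 + 0. Last nonzero remainder: 91.

91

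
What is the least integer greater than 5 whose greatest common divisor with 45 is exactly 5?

10

Multiples of 5 above 5: 5·2, 5·3, … . Need the cofactor coprime to 45/5 = 9.
Checking s = 2, 3, … the first with gcd(s, 9) = 1 is s = 2, giving 10.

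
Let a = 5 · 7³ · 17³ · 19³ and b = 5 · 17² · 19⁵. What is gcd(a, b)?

min exponent per shared prime: 5 · 17² · 19³ = 9911255

9911255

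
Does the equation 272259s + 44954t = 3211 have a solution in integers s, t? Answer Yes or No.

Yes

gcd(272259, 44954): 272259 = 6·44954 + 2535; 44954 = 17·2535 + 1859; 2535 = 1·1859 + 676; 1859 = 2·676 + 507; 676 = 1·507 + 169; 507 = 3·169 + 0 → 169
169 divides 3211, so a solution exists.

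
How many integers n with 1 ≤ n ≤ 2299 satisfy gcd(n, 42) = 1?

Prime factors of 42: 2, 3, 7. Count integers ≤ 2299 divisible by none of them.
By inclusion–exclusion: 2299 − ⌊2299/2⌋ − ⌊2299/3⌋ − ⌊2299/7⌋ + ⌊2299/6⌋ + ⌊2299/14⌋ + ⌊2299/21⌋ − ⌊2299/42⌋ = 658.

658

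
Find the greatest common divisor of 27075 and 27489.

Euclid: 27489 = 1·27075 + 414; 27075 = 65·414 + 165; 414 = 2·165 + 84; 165 = 1·84 + 81; 84 = 1·81 + 3; 81 = 27·3 + 0. Last nonzero remainder: 3.

3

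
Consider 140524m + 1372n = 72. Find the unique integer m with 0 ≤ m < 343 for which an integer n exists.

gcd(140524, 1372) = 4 (Euclid: 140524 = 102·1372 + 580; 1372 = 2·580 + 212; 580 = 2·212 + 156; 212 = 1·156 + 56; 156 = 2·56 + 44; 56 = 1·44 + 12; 44 = 3·12 + 8; 12 = 1·8 + 4; 8 = 2·4 + 0), and 4 | 72.
Extended Euclid: 140524·(-123) + 1372·(12598) = 4. Scale by 18: m₀ = -2214.
General solution m = m₀ + 343t; reducing mod 343 gives m = 187 (and n = -19153).

187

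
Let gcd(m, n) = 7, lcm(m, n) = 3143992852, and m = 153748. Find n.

143143

Using mn = gcd(m,n)·lcm(m,n) = 7·3143992852 = 22007949964, we get n = 22007949964/153748 = 143143.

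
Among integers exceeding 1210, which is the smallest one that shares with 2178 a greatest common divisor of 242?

Multiples of 242 above 1210: 242·6, 242·7, … . Need the cofactor coprime to 2178/242 = 9.
Checking s = 6, 7, … the first with gcd(s, 9) = 1 is s = 7, giving 1694.

1694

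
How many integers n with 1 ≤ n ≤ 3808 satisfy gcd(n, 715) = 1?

2557

715 = 5·11·13. Inclusion–exclusion on these primes:
3808 − ⌊3808/5⌋ − ⌊3808/11⌋ − ⌊3808/13⌋ + ⌊3808/55⌋ + ⌊3808/65⌋ + ⌊3808/143⌋ − ⌊3808/715⌋ = 2557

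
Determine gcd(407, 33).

11

407 = 11 · 37
33 = 3 · 11
Common: 11 = 11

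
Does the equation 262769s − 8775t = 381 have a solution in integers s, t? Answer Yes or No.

No

By Bézout, 262769s − 8775t = 381 has integer solutions iff gcd(262769, 8775) | 381.
Euclid: 262769 = 29·8775 + 8294; 8775 = 1·8294 + 481; 8294 = 17·481 + 117; 481 = 4·117 + 13; 117 = 9·13 + 0. gcd = 13; 381 mod 13 = 4. No.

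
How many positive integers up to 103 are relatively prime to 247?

91

247 = 13·19. Inclusion–exclusion on these primes:
103 − ⌊103/13⌋ − ⌊103/19⌋ + ⌊103/247⌋ = 91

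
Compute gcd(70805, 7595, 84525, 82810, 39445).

245

70805 = 5 · 7² · 17²; 7595 = 5 · 7² · 31; 84525 = 3 · 5² · 7² · 23; 82810 = 2 · 5 · 7² · 13²; 39445 = 5 · 7³ · 23
gcd takes min exponent of each prime: 5 · 7² = 245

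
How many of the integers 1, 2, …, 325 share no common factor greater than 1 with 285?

163

285 = 3·5·19. Inclusion–exclusion on these primes:
325 − ⌊325/3⌋ − ⌊325/5⌋ − ⌊325/19⌋ + ⌊325/15⌋ + ⌊325/57⌋ + ⌊325/95⌋ − ⌊325/285⌋ = 163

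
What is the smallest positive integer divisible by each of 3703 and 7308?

3865932

3703 = 7 · 23²; 7308 = 2² · 3² · 7 · 29
max exponents: 2² · 3² · 7 · 23² · 29 = 3865932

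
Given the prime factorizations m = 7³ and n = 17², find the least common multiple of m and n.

max exponent per prime: 7³ · 17² = 99127

99127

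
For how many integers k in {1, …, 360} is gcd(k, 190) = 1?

Prime factors of 190: 2, 5, 19. Count integers ≤ 360 divisible by none of them.
By inclusion–exclusion: 360 − ⌊360/2⌋ − ⌊360/5⌋ − ⌊360/19⌋ + ⌊360/10⌋ + ⌊360/38⌋ + ⌊360/95⌋ − ⌊360/190⌋ = 137.

137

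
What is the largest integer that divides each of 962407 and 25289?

Euclid: 962407 = 38·25289 + 1425; 25289 = 17·1425 + 1064; 1425 = 1·1064 + 361; 1064 = 2·361 + 342; 361 = 1·342 + 19; 342 = 18·19 + 0. Last nonzero remainder: 19.

19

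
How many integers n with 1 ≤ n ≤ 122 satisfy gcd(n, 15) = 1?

66

Prime factors of 15: 3, 5. Count integers ≤ 122 divisible by none of them.
By inclusion–exclusion: 122 − ⌊122/3⌋ − ⌊122/5⌋ + ⌊122/15⌋ = 66.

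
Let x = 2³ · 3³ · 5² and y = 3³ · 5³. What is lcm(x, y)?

max exponent per prime: 2³ · 3³ · 5³ = 27000

27000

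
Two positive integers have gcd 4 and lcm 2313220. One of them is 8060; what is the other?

Using uv = gcd(u,v)·lcm(u,v) = 4·2313220 = 9252880, we get v = 9252880/8060 = 1148.

1148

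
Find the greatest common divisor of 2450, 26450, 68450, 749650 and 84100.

50

2450 = 2 · 5² · 7²; 26450 = 2 · 5² · 23²; 68450 = 2 · 5² · 37²; 749650 = 2 · 5² · 11 · 29 · 47; 84100 = 2² · 5² · 29²
gcd takes min exponent of each prime: 2 · 5² = 50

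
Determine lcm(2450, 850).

41650

2450 = 2 · 5² · 7²; 850 = 2 · 5² · 17
max exponents: 2 · 5² · 7² · 17 = 41650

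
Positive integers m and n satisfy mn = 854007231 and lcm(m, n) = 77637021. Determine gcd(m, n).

From gcd × lcm = mn: gcd = 854007231 / 77637021 = 11.

11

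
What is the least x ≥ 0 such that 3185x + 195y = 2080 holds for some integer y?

2

Reduce mod 195: 3185x ≡ 2080 (mod 195). With g = gcd(3185, 195) = 65 dividing 2080, divide through: 49x ≡ 32 (mod 3).
Since gcd(49, 3) = 1, x ≡ 32·(49)⁻¹ ≡ 2 (mod 3). Smallest non-negative: 2.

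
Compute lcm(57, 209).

57 = 3 · 19; 209 = 11 · 19
max exponents: 3 · 11 · 19 = 627

627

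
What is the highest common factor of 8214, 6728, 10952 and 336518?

gcd(8214, 6728): 8214 = 1·6728 + 1486; 6728 = 4·1486 + 784; 1486 = 1·784 + 702; 784 = 1·702 + 82; 702 = 8·82 + 46; 82 = 1·46 + 36; 46 = 1·36 + 10; 36 = 3·10 + 6; 10 = 1·6 + 4; 6 = 1·4 + 2; 4 = 2·2 + 0 → 2
gcd(2, 10952): 10952 = 5476·2 + 0 → 2
gcd(2, 336518): 336518 = 168259·2 + 0 → 2

2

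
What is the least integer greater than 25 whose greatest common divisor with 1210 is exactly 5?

gcd(a, 1210) = 5 forces 5 | a; write a = 5s. Then gcd(5s, 5·242) = 5·gcd(s, 242), so need gcd(s, 242) = 1.
5s > 25 gives s ≥ 6. The least s ≥ 6 coprime to 242 is 7, so a = 5·7 = 35.

35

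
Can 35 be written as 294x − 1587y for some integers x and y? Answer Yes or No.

By Bézout, 294x − 1587y = 35 has integer solutions iff gcd(294, 1587) | 35.
Euclid: 1587 = 5·294 + 117; 294 = 2·117 + 60; 117 = 1·60 + 57; 60 = 1·57 + 3; 57 = 19·3 + 0. gcd = 3; 35 mod 3 = 2. No.

No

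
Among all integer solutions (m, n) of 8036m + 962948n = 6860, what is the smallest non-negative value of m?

Reduce mod 962948: 8036m ≡ 6860 (mod 962948). With g = gcd(8036, 962948) = 196 dividing 6860, divide through: 41m ≡ 35 (mod 4913).
Since gcd(41, 4913) = 1, m ≡ 35·(41)⁻¹ ≡ 600 (mod 4913). Smallest non-negative: 600.

600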